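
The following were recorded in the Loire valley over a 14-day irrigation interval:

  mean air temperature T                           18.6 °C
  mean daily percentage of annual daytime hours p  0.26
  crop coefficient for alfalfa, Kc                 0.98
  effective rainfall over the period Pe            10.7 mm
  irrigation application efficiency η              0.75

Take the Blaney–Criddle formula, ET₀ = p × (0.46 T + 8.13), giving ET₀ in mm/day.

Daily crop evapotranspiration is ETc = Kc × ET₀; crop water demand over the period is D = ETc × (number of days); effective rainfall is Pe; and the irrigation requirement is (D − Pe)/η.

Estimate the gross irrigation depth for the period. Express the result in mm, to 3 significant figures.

ET₀ = 0.26 × (0.46 × 18.6 + 8.13) = 0.26 × 16.686 = 4.3384 mm/d
ETc = Kc × ET₀ = 0.98 × 4.3384 = 4.2516 mm/d
Crop demand D = ETc × 14 d = 4.2516 × 14 = 59.522 mm
D − Pe = 59.522 − 10.7 = 48.822 mm
Gross irrigation = 48.822 / 0.75 = 65.096 mm

65.1 mm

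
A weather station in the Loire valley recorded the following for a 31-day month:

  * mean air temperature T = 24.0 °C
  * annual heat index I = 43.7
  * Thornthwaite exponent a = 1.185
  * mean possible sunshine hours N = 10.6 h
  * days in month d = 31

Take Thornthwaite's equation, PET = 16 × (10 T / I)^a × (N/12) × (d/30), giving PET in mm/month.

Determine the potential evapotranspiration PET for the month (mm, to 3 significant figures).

10T/I = 10 × 24.0 / 43.7 = 5.4920
(10T/I)^a = 5.4920^1.185 = 7.5263
Uncorrected PET = 16 × 7.5263 = 120.421 mm
Correction = (N/12)(d/30) = (10.6/12)(31/30) = 0.9128
PET = 120.421 × 0.9128 = 109.920 mm/month

110 mm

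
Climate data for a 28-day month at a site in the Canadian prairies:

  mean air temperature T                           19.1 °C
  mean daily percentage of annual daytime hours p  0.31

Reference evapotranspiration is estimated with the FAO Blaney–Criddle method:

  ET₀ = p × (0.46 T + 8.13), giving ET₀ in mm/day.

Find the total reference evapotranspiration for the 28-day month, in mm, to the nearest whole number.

147 mm

ET₀ = 0.31 × (0.46 × 19.1 + 8.13) = 0.31 × 16.916 = 5.2440 mm/d
Monthly total = 5.2440 × 28 = 146.832 mm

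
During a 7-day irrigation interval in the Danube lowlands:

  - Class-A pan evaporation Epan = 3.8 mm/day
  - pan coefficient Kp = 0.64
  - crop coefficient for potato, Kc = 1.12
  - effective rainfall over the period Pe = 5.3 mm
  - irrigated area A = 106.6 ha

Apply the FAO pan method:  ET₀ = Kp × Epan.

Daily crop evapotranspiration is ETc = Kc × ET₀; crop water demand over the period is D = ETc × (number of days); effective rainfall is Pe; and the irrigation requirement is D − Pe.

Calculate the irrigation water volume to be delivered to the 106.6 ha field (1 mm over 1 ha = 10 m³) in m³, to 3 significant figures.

14700 m³

ET₀ = 0.64 × 3.8 = 2.4320 mm/d
ETc = Kc × ET₀ = 1.12 × 2.4320 = 2.7238 mm/d
Crop demand D = ETc × 7 d = 2.7238 × 7 = 19.067 mm
D − Pe = 19.067 − 5.3 = 13.767 mm
Volume = 13.767 mm × 106.6 ha × 10 = 14675.6 m³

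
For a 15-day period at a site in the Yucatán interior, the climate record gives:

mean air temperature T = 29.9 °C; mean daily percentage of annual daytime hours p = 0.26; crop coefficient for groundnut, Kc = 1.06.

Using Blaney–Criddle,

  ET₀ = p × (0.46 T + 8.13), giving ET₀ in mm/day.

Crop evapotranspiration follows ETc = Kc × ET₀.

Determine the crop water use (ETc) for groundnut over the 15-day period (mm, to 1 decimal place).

ET₀ = 0.26 × (0.46 × 29.9 + 8.13) = 0.26 × 21.884 = 5.6898 mm/d
ETc = Kc × ET₀ = 1.06 × 5.6898 = 6.0312 mm/d
Over 15 days: 6.0312 × 15 = 90.468 mm

90.5 mm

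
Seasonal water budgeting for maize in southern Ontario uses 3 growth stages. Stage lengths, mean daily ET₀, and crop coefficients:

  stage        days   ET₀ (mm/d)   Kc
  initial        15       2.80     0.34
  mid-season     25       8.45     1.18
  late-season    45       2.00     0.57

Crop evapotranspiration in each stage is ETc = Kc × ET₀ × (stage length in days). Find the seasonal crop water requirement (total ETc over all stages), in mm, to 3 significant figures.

initial: 0.34 × 2.80 × 15 = 14.28 mm
mid-season: 1.18 × 8.45 × 25 = 249.28 mm
late-season: 0.57 × 2.00 × 45 = 51.30 mm
Seasonal total = 314.86 mm

315 mm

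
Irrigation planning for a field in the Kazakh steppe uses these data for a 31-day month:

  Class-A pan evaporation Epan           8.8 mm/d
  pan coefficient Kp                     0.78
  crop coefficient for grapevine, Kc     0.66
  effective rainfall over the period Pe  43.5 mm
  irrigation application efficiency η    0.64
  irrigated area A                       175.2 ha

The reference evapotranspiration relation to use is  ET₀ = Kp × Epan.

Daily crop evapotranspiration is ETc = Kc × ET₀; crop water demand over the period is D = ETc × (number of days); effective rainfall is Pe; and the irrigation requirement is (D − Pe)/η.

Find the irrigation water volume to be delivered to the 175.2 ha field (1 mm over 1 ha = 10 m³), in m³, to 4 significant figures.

ET₀ = 0.78 × 8.8 = 6.8640 mm/d
ETc = Kc × ET₀ = 0.66 × 6.8640 = 4.5302 mm/d
Crop demand D = ETc × 31 d = 4.5302 × 31 = 140.436 mm
D − Pe = 140.436 − 43.5 = 96.936 mm
Gross irrigation = 96.936 / 0.64 = 151.463 mm
Volume = 151.463 mm × 175.2 ha × 10 = 265363.2 m³

265400 m³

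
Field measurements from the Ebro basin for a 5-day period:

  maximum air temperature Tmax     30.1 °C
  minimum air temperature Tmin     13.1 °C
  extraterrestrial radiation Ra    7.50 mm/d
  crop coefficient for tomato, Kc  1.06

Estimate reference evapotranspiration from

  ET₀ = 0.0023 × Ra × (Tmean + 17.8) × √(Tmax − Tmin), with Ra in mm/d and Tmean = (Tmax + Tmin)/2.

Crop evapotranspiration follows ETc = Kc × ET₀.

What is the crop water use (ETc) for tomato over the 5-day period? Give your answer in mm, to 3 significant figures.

Tmean = (30.1 + 13.1)/2 = 21.60 °C
ET₀ = 0.0023 × 7.50 × (21.60 + 17.8) × √17.0 = 0.0023 × 7.50 × 39.40 × 4.1231 = 2.8023 mm/d
ETc = Kc × ET₀ = 1.06 × 2.8023 = 2.9704 mm/d
Over 5 days: 2.9704 × 5 = 14.852 mm

14.9 mm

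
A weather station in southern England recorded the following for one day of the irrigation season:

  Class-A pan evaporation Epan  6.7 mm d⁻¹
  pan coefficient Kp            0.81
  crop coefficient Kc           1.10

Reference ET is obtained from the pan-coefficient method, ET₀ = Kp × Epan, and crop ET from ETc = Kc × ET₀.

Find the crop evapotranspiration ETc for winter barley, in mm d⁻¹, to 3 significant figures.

ET₀ = 0.81 × 6.7 = 5.4270 mm/d
ETc = Kc × ET₀ = 1.10 × 5.4270 = 5.9697 mm/d

5.97 mm d⁻¹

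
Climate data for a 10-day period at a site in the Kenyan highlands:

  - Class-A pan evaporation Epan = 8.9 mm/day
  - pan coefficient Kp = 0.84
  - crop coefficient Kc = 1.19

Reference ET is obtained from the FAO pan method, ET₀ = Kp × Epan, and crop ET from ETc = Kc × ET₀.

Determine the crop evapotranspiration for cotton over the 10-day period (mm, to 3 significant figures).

89.0 mm

ET₀ = 0.84 × 8.9 = 7.4760 mm/d
ETc = Kc × ET₀ = 1.19 × 7.4760 = 8.8964 mm/d
Over 10 days: 8.8964 × 10 = 88.964 mm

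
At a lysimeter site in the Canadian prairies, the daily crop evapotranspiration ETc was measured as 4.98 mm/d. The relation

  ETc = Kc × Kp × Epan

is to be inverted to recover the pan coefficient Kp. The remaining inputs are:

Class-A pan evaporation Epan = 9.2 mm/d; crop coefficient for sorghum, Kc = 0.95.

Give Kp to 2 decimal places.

0.57

ETc = Kc × Kp × Epan  ⇒  Kp = ETc / (Kc × Epan)
Kp = 4.98 / (0.95 × 9.2) = 4.98 / 8.740 = 0.5698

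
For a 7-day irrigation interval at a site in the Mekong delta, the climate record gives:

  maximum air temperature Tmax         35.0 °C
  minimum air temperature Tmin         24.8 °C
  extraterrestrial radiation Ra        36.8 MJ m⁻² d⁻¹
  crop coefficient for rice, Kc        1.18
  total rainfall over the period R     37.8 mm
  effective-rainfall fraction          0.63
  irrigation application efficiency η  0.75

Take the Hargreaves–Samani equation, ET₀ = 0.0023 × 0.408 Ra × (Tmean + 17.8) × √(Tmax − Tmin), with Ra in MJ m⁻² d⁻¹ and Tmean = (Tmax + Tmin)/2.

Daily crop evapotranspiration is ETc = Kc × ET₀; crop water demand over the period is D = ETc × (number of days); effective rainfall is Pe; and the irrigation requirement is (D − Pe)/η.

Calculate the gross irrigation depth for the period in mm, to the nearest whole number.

Tmean = (35.0 + 24.8)/2 = 29.90 °C
0.408 Ra = 0.408 × 36.8 = 15.0144 mm/d equivalent
ET₀ = 0.0023 × 15.0144 × (29.90 + 17.8) × √10.2 = 0.0023 × 15.0144 × 47.70 × 3.1937 = 5.2608 mm/d
ETc = Kc × ET₀ = 1.18 × 5.2608 = 6.2077 mm/d
Crop demand D = ETc × 7 d = 6.2077 × 7 = 43.454 mm
Pe = 0.63 × 37.8 = 23.814 mm
D − Pe = 43.454 − 23.814 = 19.640 mm
Gross irrigation = 19.640 / 0.75 = 26.187 mm

26 mm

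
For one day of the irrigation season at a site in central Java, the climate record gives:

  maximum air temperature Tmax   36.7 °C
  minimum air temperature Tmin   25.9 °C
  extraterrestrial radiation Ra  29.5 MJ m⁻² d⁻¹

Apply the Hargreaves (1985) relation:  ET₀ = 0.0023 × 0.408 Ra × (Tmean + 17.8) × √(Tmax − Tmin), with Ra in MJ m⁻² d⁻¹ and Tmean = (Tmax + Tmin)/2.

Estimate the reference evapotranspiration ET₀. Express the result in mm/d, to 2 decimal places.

Tmean = (36.7 + 25.9)/2 = 31.30 °C
0.408 Ra = 0.408 × 29.5 = 12.0360 mm/d equivalent
ET₀ = 0.0023 × 12.0360 × (31.30 + 17.8) × √10.8 = 0.0023 × 12.0360 × 49.10 × 3.2863 = 4.4668 mm/d

4.47 mm/d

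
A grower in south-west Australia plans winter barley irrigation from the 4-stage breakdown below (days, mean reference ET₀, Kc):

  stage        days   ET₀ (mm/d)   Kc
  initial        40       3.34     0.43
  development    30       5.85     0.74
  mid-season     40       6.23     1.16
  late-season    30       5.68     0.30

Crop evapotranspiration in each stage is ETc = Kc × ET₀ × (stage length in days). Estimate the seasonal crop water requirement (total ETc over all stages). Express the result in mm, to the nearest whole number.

initial: 0.43 × 3.34 × 40 = 57.45 mm
development: 0.74 × 5.85 × 30 = 129.87 mm
mid-season: 1.16 × 6.23 × 40 = 289.07 mm
late-season: 0.30 × 5.68 × 30 = 51.12 mm
Seasonal total = 527.51 mm

528 mm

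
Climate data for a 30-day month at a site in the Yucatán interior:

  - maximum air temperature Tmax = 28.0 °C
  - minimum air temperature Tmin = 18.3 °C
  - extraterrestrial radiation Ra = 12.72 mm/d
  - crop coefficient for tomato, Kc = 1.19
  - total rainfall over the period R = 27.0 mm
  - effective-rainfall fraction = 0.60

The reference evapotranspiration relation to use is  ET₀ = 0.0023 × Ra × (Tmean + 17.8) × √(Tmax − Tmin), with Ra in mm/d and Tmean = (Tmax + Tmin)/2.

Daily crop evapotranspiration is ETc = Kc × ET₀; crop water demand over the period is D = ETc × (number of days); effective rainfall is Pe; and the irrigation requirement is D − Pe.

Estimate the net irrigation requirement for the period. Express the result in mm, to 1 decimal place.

Tmean = (28.0 + 18.3)/2 = 23.15 °C
ET₀ = 0.0023 × 12.72 × (23.15 + 17.8) × √9.7 = 0.0023 × 12.72 × 40.95 × 3.1145 = 3.7313 mm/d
ETc = Kc × ET₀ = 1.19 × 3.7313 = 4.4402 mm/d
Crop demand D = ETc × 30 d = 4.4402 × 30 = 133.206 mm
Pe = 0.60 × 27.0 = 16.200 mm
D − Pe = 133.206 − 16.200 = 117.006 mm

117.0 mm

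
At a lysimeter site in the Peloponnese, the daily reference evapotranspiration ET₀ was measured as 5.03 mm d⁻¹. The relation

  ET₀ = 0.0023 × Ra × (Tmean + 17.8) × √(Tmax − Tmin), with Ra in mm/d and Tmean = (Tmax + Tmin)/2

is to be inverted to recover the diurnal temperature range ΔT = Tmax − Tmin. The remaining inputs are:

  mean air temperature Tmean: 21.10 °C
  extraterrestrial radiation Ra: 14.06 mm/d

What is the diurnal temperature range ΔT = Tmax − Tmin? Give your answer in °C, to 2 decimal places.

√ΔT = ET₀ / [0.0023 × Ra × (Tmean+17.8)] = 5.03 / (0.0023 × 14.06 × 38.90) = 3.9986
ΔT = 3.9986² = 15.989 °C

15.99 °C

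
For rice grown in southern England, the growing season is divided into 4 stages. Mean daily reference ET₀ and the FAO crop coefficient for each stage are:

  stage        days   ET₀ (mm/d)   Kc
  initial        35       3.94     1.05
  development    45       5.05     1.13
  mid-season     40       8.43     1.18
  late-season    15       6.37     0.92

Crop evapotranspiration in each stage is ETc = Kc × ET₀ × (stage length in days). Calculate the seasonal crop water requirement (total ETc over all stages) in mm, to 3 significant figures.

887 mm

initial: 1.05 × 3.94 × 35 = 144.80 mm
development: 1.13 × 5.05 × 45 = 256.79 mm
mid-season: 1.18 × 8.43 × 40 = 397.90 mm
late-season: 0.92 × 6.37 × 15 = 87.91 mm
Seasonal total = 887.40 mm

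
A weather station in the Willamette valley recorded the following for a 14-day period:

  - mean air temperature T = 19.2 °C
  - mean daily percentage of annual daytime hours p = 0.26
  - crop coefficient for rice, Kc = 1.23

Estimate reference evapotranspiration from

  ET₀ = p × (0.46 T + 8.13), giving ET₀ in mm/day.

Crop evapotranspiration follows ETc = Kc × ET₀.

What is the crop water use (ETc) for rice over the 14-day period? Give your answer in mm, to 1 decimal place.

ET₀ = 0.26 × (0.46 × 19.2 + 8.13) = 0.26 × 16.962 = 4.4101 mm/d
ETc = Kc × ET₀ = 1.23 × 4.4101 = 5.4244 mm/d
Over 14 days: 5.4244 × 14 = 75.942 mm

75.9 mm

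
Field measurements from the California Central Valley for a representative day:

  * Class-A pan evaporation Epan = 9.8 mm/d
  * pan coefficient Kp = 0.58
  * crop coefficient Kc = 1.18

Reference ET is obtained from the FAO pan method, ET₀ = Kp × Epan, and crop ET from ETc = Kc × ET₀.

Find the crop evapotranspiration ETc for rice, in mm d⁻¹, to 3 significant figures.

6.71 mm d⁻¹

ET₀ = 0.58 × 9.8 = 5.6840 mm/d
ETc = Kc × ET₀ = 1.18 × 5.6840 = 6.7071 mm/d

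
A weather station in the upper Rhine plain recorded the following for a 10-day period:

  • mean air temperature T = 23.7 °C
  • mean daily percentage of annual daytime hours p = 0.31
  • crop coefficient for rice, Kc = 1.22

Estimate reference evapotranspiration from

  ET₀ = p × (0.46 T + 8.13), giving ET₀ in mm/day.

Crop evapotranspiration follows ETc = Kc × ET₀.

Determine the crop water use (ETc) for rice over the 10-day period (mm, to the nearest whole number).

ET₀ = 0.31 × (0.46 × 23.7 + 8.13) = 0.31 × 19.032 = 5.8999 mm/d
ETc = Kc × ET₀ = 1.22 × 5.8999 = 7.1979 mm/d
Over 10 days: 7.1979 × 10 = 71.979 mm

72 mm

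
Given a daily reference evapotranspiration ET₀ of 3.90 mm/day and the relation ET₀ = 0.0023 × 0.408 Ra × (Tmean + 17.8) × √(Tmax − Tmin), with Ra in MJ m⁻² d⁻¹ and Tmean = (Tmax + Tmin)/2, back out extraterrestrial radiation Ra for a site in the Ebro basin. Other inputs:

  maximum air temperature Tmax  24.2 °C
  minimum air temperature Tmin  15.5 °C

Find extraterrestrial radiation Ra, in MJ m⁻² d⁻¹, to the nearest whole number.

Tmean = (24.2+15.5)/2 = 19.85 °C; ΔT = 8.7
Ra = ET₀ / [0.0023 × 0.408 × (Tmean+17.8) × √ΔT]
   = 3.90 / (0.0023 × 0.408 × 37.65 × 2.9496) = 37.424 MJ m⁻² d⁻¹

37 MJ m⁻² d⁻¹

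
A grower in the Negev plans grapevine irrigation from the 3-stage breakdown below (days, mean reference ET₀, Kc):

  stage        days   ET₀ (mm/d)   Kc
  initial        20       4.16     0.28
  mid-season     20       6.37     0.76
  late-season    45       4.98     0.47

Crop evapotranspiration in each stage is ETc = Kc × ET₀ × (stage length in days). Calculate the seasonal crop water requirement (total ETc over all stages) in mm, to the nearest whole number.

initial: 0.28 × 4.16 × 20 = 23.30 mm
mid-season: 0.76 × 6.37 × 20 = 96.82 mm
late-season: 0.47 × 4.98 × 45 = 105.33 mm
Seasonal total = 225.45 mm

225 mm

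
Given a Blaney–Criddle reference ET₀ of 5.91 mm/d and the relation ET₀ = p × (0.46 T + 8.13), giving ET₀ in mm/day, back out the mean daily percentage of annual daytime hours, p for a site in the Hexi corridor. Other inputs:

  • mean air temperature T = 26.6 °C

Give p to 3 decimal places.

p = ET₀ / (0.46 T + 8.13) = 5.91 / (0.46 × 26.6 + 8.13) = 5.91 / 20.366 = 0.2902

0.290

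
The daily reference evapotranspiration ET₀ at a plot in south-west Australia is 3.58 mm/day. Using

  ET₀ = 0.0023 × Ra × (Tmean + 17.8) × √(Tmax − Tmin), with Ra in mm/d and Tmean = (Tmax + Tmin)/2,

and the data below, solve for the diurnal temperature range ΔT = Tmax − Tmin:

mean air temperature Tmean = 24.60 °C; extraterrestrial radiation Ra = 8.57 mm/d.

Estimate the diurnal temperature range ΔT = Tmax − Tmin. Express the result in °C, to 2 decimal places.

√ΔT = ET₀ / [0.0023 × Ra × (Tmean+17.8)] = 3.58 / (0.0023 × 8.57 × 42.40) = 4.2836
ΔT = 4.2836² = 18.349 °C

18.35 °C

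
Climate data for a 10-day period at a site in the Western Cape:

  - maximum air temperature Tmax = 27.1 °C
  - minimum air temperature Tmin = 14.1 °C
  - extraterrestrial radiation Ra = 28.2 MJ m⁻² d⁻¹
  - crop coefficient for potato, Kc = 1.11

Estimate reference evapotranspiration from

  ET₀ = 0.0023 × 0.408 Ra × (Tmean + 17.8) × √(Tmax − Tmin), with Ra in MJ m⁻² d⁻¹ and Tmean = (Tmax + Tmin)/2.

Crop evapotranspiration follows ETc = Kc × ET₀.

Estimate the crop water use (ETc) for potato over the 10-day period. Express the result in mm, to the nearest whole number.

Tmean = (27.1 + 14.1)/2 = 20.60 °C
0.408 Ra = 0.408 × 28.2 = 11.5056 mm/d equivalent
ET₀ = 0.0023 × 11.5056 × (20.60 + 17.8) × √13.0 = 0.0023 × 11.5056 × 38.40 × 3.6056 = 3.6639 mm/d
ETc = Kc × ET₀ = 1.11 × 3.6639 = 4.0669 mm/d
Over 10 days: 4.0669 × 10 = 40.669 mm

41 mm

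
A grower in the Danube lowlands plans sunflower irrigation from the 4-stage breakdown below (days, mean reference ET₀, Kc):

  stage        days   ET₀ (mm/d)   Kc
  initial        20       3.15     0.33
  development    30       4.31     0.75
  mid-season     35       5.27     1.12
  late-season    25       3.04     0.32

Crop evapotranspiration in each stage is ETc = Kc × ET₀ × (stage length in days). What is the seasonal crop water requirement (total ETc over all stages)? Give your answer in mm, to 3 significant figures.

initial: 0.33 × 3.15 × 20 = 20.79 mm
development: 0.75 × 4.31 × 30 = 96.98 mm
mid-season: 1.12 × 5.27 × 35 = 206.58 mm
late-season: 0.32 × 3.04 × 25 = 24.32 mm
Seasonal total = 348.67 mm

349 mm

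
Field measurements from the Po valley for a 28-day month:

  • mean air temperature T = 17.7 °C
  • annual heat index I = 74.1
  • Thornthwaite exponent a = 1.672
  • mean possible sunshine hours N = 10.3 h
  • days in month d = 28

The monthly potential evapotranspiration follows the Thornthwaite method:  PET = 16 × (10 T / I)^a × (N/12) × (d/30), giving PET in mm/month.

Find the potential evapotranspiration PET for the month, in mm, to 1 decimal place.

55.0 mm

10T/I = 10 × 17.7 / 74.1 = 2.3887
(10T/I)^a = 2.3887^1.672 = 4.2883
Uncorrected PET = 16 × 4.2883 = 68.613 mm
Correction = (N/12)(d/30) = (10.3/12)(28/30) = 0.8011
PET = 68.613 × 0.8011 = 54.966 mm/month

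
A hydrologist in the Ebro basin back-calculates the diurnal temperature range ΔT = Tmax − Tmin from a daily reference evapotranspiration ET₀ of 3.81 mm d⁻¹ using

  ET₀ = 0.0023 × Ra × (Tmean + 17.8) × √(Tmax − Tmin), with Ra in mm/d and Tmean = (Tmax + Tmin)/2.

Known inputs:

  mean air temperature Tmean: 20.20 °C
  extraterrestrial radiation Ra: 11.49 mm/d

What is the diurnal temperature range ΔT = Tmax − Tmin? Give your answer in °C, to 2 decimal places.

√ΔT = ET₀ / [0.0023 × Ra × (Tmean+17.8)] = 3.81 / (0.0023 × 11.49 × 38.00) = 3.7940
ΔT = 3.7940² = 14.394 °C

14.39 °C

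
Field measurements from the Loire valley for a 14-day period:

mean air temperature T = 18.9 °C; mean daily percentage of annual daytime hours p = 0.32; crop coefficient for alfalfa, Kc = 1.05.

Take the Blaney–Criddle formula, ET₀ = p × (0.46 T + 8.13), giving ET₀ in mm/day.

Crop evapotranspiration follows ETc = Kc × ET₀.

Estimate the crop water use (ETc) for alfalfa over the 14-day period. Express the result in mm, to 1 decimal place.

ET₀ = 0.32 × (0.46 × 18.9 + 8.13) = 0.32 × 16.824 = 5.3837 mm/d
ETc = Kc × ET₀ = 1.05 × 5.3837 = 5.6529 mm/d
Over 14 days: 5.6529 × 14 = 79.141 mm

79.1 mm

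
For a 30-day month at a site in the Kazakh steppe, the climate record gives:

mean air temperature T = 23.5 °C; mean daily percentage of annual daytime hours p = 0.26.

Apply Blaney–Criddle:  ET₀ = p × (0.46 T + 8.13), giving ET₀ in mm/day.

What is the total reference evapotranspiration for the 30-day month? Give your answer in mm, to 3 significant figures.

148 mm

ET₀ = 0.26 × (0.46 × 23.5 + 8.13) = 0.26 × 18.940 = 4.9244 mm/d
Monthly total = 4.9244 × 30 = 147.732 mm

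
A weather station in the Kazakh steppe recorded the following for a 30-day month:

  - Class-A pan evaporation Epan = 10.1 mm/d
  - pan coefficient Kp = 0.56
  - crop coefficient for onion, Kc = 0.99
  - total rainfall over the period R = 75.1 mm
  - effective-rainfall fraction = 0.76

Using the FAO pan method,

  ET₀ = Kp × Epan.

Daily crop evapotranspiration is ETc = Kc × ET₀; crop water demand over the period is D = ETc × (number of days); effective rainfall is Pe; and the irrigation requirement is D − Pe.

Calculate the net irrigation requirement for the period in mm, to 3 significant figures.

ET₀ = 0.56 × 10.1 = 5.6560 mm/d
ETc = Kc × ET₀ = 0.99 × 5.6560 = 5.5994 mm/d
Crop demand D = ETc × 30 d = 5.5994 × 30 = 167.982 mm
Pe = 0.76 × 75.1 = 57.076 mm
D − Pe = 167.982 − 57.076 = 110.906 mm

111 mm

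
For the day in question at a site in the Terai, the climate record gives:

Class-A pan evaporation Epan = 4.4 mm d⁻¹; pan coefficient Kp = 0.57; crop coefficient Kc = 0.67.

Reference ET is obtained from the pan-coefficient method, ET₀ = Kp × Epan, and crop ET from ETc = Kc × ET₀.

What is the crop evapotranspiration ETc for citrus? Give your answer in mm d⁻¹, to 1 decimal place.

ET₀ = 0.57 × 4.4 = 2.5080 mm/d
ETc = Kc × ET₀ = 0.67 × 2.5080 = 1.6804 mm/d

1.7 mm d⁻¹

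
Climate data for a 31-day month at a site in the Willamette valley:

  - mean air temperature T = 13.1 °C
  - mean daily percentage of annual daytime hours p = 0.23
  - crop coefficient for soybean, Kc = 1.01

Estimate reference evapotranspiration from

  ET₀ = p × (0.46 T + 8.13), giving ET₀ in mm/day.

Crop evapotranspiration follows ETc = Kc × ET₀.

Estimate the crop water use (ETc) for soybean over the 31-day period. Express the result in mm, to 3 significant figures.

ET₀ = 0.23 × (0.46 × 13.1 + 8.13) = 0.23 × 14.156 = 3.2559 mm/d
ETc = Kc × ET₀ = 1.01 × 3.2559 = 3.2885 mm/d
Over 31 days: 3.2885 × 31 = 101.944 mm

102 mm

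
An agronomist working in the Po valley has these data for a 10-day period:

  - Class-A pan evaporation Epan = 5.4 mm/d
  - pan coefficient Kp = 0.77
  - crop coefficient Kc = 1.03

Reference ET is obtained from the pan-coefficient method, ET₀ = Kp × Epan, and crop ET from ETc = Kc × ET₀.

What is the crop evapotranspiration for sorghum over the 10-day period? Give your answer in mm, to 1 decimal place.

42.8 mm

ET₀ = 0.77 × 5.4 = 4.1580 mm/d
ETc = Kc × ET₀ = 1.03 × 4.1580 = 4.2827 mm/d
Over 10 days: 4.2827 × 10 = 42.827 mm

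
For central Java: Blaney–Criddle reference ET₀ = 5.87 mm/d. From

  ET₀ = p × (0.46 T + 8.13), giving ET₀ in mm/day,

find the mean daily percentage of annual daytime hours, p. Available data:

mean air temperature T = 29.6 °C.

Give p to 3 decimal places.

p = ET₀ / (0.46 T + 8.13) = 5.87 / (0.46 × 29.6 + 8.13) = 5.87 / 21.746 = 0.2699

0.270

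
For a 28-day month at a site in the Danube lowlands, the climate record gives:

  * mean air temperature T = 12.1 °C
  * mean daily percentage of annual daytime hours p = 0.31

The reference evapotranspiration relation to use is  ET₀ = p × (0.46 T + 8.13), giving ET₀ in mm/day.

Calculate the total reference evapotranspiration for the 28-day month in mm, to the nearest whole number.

119 mm

ET₀ = 0.31 × (0.46 × 12.1 + 8.13) = 0.31 × 13.696 = 4.2458 mm/d
Monthly total = 4.2458 × 28 = 118.882 mm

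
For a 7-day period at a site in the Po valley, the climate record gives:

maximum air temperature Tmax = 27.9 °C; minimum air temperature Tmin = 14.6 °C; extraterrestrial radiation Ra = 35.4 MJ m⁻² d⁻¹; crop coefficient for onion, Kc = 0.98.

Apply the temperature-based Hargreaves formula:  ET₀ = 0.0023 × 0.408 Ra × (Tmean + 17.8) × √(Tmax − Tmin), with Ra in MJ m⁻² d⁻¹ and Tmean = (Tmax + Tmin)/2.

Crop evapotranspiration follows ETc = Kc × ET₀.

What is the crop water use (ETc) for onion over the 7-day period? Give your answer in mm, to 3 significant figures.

32.5 mm

Tmean = (27.9 + 14.6)/2 = 21.25 °C
0.408 Ra = 0.408 × 35.4 = 14.4432 mm/d equivalent
ET₀ = 0.0023 × 14.4432 × (21.25 + 17.8) × √13.3 = 0.0023 × 14.4432 × 39.05 × 3.6469 = 4.7308 mm/d
ETc = Kc × ET₀ = 0.98 × 4.7308 = 4.6362 mm/d
Over 7 days: 4.6362 × 7 = 32.453 mm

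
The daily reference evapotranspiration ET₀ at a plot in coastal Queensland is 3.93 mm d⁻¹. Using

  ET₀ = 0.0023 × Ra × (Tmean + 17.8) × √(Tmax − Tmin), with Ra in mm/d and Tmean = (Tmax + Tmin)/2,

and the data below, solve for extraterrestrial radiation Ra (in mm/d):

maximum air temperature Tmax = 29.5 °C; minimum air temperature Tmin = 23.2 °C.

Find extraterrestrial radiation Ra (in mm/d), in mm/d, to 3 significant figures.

Tmean = 26.35 °C; √ΔT = 2.5100
Ra = ET₀ / [0.0023 × (Tmean+17.8) × √ΔT] = 3.93 / (0.0023 × 44.15 × 2.5100) = 15.419 mm/d

15.4 mm/d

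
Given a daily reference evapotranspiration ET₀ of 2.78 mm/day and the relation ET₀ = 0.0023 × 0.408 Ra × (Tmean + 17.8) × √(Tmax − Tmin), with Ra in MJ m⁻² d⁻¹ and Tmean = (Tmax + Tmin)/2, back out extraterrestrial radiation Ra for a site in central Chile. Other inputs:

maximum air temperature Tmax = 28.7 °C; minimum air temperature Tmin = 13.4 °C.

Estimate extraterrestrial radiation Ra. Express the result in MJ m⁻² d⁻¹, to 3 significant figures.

19.5 MJ m⁻² d⁻¹

Tmean = (28.7+13.4)/2 = 21.05 °C; ΔT = 15.3
Ra = ET₀ / [0.0023 × 0.408 × (Tmean+17.8) × √ΔT]
   = 2.78 / (0.0023 × 0.408 × 38.85 × 3.9115) = 19.495 MJ m⁻² d⁻¹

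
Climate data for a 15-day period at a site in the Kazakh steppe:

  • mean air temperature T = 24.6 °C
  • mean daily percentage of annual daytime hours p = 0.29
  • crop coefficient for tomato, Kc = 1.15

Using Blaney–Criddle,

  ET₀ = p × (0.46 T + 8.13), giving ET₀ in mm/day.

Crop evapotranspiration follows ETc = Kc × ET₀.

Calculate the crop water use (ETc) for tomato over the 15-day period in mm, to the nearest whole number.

ET₀ = 0.29 × (0.46 × 24.6 + 8.13) = 0.29 × 19.446 = 5.6393 mm/d
ETc = Kc × ET₀ = 1.15 × 5.6393 = 6.4852 mm/d
Over 15 days: 6.4852 × 15 = 97.278 mm

97 mm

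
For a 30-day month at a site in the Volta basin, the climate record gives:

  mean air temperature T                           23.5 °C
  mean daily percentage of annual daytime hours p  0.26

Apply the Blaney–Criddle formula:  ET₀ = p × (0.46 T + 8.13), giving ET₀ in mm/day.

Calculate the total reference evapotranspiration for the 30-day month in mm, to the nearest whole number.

148 mm

ET₀ = 0.26 × (0.46 × 23.5 + 8.13) = 0.26 × 18.940 = 4.9244 mm/d
Monthly total = 4.9244 × 30 = 147.732 mm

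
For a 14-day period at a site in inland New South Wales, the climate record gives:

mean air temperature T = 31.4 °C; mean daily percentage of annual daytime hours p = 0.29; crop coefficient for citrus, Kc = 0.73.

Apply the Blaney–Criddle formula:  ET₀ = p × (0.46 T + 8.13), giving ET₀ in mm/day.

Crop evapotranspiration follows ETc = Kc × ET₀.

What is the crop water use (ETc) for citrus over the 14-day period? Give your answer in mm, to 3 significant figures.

ET₀ = 0.29 × (0.46 × 31.4 + 8.13) = 0.29 × 22.574 = 6.5465 mm/d
ETc = Kc × ET₀ = 0.73 × 6.5465 = 4.7789 mm/d
Over 14 days: 4.7789 × 14 = 66.905 mm

66.9 mm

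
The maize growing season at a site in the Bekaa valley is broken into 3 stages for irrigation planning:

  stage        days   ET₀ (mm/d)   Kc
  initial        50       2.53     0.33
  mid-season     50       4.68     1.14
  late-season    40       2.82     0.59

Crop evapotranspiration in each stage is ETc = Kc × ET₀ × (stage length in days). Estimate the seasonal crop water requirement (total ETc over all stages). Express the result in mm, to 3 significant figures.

375 mm

initial: 0.33 × 2.53 × 50 = 41.75 mm
mid-season: 1.14 × 4.68 × 50 = 266.76 mm
late-season: 0.59 × 2.82 × 40 = 66.55 mm
Seasonal total = 375.06 mm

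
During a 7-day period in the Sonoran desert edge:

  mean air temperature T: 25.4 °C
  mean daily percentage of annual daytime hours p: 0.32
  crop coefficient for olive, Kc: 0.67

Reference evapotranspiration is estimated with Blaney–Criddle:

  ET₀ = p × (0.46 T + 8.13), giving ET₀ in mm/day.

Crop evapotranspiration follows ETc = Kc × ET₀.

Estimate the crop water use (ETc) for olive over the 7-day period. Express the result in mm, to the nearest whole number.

30 mm

ET₀ = 0.32 × (0.46 × 25.4 + 8.13) = 0.32 × 19.814 = 6.3405 mm/d
ETc = Kc × ET₀ = 0.67 × 6.3405 = 4.2481 mm/d
Over 7 days: 4.2481 × 7 = 29.737 mm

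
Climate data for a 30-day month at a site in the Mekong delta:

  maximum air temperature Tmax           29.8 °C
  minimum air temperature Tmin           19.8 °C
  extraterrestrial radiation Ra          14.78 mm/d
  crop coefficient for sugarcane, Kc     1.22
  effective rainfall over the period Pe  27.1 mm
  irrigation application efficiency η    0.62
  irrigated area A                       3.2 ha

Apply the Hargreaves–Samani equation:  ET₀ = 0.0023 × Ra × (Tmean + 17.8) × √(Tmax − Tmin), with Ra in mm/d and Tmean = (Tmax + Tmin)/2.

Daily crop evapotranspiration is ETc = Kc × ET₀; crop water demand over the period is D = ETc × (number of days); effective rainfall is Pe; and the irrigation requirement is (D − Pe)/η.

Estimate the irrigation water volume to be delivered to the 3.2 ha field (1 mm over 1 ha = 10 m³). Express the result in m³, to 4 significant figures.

Tmean = (29.8 + 19.8)/2 = 24.80 °C
ET₀ = 0.0023 × 14.78 × (24.80 + 17.8) × √10.0 = 0.0023 × 14.78 × 42.60 × 3.1623 = 4.5795 mm/d
ETc = Kc × ET₀ = 1.22 × 4.5795 = 5.5870 mm/d
Crop demand D = ETc × 30 d = 5.5870 × 30 = 167.610 mm
D − Pe = 167.610 − 27.1 = 140.510 mm
Gross irrigation = 140.510 / 0.62 = 226.629 mm
Volume = 226.629 mm × 3.2 ha × 10 = 7252.1 m³

7252 m³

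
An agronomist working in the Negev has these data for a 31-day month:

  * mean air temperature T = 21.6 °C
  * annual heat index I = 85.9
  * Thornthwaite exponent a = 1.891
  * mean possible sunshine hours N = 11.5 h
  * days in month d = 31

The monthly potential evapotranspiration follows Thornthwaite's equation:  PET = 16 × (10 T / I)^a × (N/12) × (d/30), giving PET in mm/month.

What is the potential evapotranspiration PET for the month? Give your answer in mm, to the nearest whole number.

10T/I = 10 × 21.6 / 85.9 = 2.5146
(10T/I)^a = 2.5146^1.891 = 5.7186
Uncorrected PET = 16 × 5.7186 = 91.498 mm
Correction = (N/12)(d/30) = (11.5/12)(31/30) = 0.9903
PET = 91.498 × 0.9903 = 90.610 mm/month

91 mm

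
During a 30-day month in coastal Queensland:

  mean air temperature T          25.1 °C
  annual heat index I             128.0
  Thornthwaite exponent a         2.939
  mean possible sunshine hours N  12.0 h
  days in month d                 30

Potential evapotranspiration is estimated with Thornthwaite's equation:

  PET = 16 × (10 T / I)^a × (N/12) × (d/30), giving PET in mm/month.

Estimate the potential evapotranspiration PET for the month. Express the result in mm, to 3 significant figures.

116 mm

10T/I = 10 × 25.1 / 128.0 = 1.9609
(10T/I)^a = 1.9609^2.939 = 7.2365
Uncorrected PET = 16 × 7.2365 = 115.784 mm
Correction = (N/12)(d/30) = (12.0/12)(30/30) = 1.0000
PET = 115.784 × 1.0000 = 115.784 mm/month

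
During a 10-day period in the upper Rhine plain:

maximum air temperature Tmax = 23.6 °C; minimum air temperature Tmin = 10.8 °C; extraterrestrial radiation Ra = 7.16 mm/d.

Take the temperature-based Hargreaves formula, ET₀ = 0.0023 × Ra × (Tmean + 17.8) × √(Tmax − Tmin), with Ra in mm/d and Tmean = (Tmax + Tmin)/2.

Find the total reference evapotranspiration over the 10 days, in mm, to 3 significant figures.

Tmean = (23.6 + 10.8)/2 = 17.20 °C
ET₀ = 0.0023 × 7.16 × (17.20 + 17.8) × √12.8 = 0.0023 × 7.16 × 35.00 × 3.5777 = 2.0621 mm/d
Over 10 days: 2.0621 × 10 = 20.621 mm

20.6 mm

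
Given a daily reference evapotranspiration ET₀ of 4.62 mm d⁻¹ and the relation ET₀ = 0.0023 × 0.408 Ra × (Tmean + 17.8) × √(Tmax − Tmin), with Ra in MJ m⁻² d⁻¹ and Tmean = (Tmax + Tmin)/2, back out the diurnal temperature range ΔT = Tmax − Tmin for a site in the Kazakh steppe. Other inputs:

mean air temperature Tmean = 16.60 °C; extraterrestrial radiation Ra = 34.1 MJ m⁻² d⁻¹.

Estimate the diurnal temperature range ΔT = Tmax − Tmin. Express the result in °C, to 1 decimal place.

√ΔT = ET₀ / [0.0023 × 0.408 × Ra × (Tmean+17.8)] = 4.62 / (0.0023 × 13.9128 × 34.40) = 4.1970
ΔT = 4.1970² = 17.615 °C

17.6 °C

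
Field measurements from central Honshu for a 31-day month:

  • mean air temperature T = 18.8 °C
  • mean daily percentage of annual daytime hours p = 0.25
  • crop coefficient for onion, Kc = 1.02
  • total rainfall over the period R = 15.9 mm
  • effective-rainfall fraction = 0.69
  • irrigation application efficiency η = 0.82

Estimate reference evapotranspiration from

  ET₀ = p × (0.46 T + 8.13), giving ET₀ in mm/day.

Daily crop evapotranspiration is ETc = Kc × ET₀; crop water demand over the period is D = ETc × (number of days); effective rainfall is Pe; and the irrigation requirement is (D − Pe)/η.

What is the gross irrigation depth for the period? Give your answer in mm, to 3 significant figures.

ET₀ = 0.25 × (0.46 × 18.8 + 8.13) = 0.25 × 16.778 = 4.1945 mm/d
ETc = Kc × ET₀ = 1.02 × 4.1945 = 4.2784 mm/d
Crop demand D = ETc × 31 d = 4.2784 × 31 = 132.630 mm
Pe = 0.69 × 15.9 = 10.971 mm
D − Pe = 132.630 − 10.971 = 121.659 mm
Gross irrigation = 121.659 / 0.82 = 148.365 mm

148 mm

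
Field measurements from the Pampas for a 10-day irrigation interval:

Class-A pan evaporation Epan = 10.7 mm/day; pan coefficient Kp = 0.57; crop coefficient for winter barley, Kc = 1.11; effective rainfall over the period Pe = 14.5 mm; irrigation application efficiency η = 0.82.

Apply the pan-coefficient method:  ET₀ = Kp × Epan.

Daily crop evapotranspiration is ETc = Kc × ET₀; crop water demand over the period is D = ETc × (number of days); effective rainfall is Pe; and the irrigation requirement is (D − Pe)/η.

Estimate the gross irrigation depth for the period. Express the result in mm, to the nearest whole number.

65 mm

ET₀ = 0.57 × 10.7 = 6.0990 mm/d
ETc = Kc × ET₀ = 1.11 × 6.0990 = 6.7699 mm/d
Crop demand D = ETc × 10 d = 6.7699 × 10 = 67.699 mm
D − Pe = 67.699 − 14.5 = 53.199 mm
Gross irrigation = 53.199 / 0.82 = 64.877 mm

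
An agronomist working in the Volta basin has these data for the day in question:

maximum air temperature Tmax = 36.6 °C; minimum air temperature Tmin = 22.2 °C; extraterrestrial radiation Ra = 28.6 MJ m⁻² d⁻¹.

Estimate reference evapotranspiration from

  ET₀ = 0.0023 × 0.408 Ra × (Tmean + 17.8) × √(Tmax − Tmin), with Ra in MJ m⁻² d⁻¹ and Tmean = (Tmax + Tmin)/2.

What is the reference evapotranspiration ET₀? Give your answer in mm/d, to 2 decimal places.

Tmean = (36.6 + 22.2)/2 = 29.40 °C
0.408 Ra = 0.408 × 28.6 = 11.6688 mm/d equivalent
ET₀ = 0.0023 × 11.6688 × (29.40 + 17.8) × √14.4 = 0.0023 × 11.6688 × 47.20 × 3.7947 = 4.8070 mm/d

4.81 mm/d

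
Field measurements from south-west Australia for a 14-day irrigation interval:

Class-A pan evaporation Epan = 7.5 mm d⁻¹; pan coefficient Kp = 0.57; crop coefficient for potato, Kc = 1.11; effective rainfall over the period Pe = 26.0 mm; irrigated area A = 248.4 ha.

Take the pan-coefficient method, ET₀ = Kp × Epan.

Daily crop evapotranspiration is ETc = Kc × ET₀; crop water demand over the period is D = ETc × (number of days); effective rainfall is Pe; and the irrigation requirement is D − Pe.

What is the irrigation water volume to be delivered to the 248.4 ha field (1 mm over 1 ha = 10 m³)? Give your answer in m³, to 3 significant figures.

ET₀ = 0.57 × 7.5 = 4.2750 mm/d
ETc = Kc × ET₀ = 1.11 × 4.2750 = 4.7453 mm/d
Crop demand D = ETc × 14 d = 4.7453 × 14 = 66.434 mm
D − Pe = 66.434 − 26.0 = 40.434 mm
Volume = 40.434 mm × 248.4 ha × 10 = 100438.1 m³

100000 m³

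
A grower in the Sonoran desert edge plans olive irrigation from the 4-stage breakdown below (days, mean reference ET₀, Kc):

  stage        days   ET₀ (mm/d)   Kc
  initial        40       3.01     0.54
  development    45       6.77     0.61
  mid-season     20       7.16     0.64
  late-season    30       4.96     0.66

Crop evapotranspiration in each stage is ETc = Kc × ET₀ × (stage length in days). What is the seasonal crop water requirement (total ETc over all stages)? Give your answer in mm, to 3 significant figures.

initial: 0.54 × 3.01 × 40 = 65.02 mm
development: 0.61 × 6.77 × 45 = 185.84 mm
mid-season: 0.64 × 7.16 × 20 = 91.65 mm
late-season: 0.66 × 4.96 × 30 = 98.21 mm
Seasonal total = 440.72 mm

441 mm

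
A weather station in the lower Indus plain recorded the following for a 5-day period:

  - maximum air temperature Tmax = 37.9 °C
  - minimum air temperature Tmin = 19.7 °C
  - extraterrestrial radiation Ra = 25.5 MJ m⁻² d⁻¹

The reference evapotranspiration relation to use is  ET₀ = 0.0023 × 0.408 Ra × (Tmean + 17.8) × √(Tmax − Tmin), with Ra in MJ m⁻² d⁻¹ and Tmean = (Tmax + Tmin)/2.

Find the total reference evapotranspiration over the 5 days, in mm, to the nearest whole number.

24 mm

Tmean = (37.9 + 19.7)/2 = 28.80 °C
0.408 Ra = 0.408 × 25.5 = 10.4040 mm/d equivalent
ET₀ = 0.0023 × 10.4040 × (28.80 + 17.8) × √18.2 = 0.0023 × 10.4040 × 46.60 × 4.2661 = 4.7571 mm/d
Over 5 days: 4.7571 × 5 = 23.786 mm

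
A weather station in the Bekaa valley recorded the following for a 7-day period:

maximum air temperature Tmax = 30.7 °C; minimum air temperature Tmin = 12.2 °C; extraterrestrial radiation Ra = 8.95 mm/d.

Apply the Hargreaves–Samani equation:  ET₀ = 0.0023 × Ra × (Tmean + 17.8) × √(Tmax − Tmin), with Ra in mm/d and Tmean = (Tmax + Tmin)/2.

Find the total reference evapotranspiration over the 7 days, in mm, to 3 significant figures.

Tmean = (30.7 + 12.2)/2 = 21.45 °C
ET₀ = 0.0023 × 8.95 × (21.45 + 17.8) × √18.5 = 0.0023 × 8.95 × 39.25 × 4.3012 = 3.4752 mm/d
Over 7 days: 3.4752 × 7 = 24.326 mm

24.3 mm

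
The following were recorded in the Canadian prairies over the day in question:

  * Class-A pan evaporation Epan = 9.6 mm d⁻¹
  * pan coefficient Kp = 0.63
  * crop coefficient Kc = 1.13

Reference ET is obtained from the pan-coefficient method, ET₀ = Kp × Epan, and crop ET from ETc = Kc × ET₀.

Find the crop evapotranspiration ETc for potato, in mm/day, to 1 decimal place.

ET₀ = 0.63 × 9.6 = 6.0480 mm/d
ETc = Kc × ET₀ = 1.13 × 6.0480 = 6.8342 mm/d

6.8 mm/day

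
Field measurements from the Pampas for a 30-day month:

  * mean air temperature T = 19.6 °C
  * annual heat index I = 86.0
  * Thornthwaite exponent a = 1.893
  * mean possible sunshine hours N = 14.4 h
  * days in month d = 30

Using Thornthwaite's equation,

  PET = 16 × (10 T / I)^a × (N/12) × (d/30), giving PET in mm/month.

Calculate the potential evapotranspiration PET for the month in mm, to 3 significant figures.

10T/I = 10 × 19.6 / 86.0 = 2.2791
(10T/I)^a = 2.2791^1.893 = 4.7560
Uncorrected PET = 16 × 4.7560 = 76.096 mm
Correction = (N/12)(d/30) = (14.4/12)(30/30) = 1.2000
PET = 76.096 × 1.2000 = 91.315 mm/month

91.3 mm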